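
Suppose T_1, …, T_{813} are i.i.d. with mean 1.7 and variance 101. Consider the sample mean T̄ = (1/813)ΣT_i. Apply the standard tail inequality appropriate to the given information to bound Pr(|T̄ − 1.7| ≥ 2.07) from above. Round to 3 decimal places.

0.029

With mean and variance of each term known, Chebyshev's inequality bounds the deviation of the sum (or sample mean).
Var(T̄) = Var(T_i)/n = 101/813 = 0.12423.
Chebyshev: Pr(|T̄ − 1.7| ≥ 2.07) ≤ Var(T̄)/(2.07)² = 101/(813·2.07²) = 0.0290.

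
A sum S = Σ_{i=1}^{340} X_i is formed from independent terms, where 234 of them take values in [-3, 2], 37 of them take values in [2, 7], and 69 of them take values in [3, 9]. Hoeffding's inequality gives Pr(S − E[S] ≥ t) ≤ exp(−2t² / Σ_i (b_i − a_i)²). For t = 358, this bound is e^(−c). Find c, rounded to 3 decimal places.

27.684

Σ(b_i − a_i)² = 234·5² + 37·5² + 69·6² = 9259.
c = 2t² / 9259 = 2·358² / 9259 = 27.6842.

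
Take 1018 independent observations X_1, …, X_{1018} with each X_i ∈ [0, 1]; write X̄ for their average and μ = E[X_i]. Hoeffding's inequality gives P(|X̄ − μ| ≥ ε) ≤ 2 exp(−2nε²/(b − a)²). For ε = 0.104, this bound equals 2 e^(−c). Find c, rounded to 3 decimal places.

c = 2nε²/(b − a)² = 2·1018·0.104² / 1² = 22.0214.

22.021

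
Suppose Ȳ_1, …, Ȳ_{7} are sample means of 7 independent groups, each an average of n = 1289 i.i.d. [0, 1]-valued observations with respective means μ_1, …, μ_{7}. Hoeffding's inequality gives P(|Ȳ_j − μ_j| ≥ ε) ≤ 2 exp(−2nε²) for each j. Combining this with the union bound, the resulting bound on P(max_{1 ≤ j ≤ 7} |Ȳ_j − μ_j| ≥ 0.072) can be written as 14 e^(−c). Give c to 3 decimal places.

13.364

Union bound over the 7 events: P(max_{1 ≤ j ≤ 7} |Ȳ_j − μ_j| ≥ 0.072) ≤ 7·2·exp(−2nε²) = 14 exp(−2·1289·0.072²).
So c = 2·1289·0.072² = 13.3644.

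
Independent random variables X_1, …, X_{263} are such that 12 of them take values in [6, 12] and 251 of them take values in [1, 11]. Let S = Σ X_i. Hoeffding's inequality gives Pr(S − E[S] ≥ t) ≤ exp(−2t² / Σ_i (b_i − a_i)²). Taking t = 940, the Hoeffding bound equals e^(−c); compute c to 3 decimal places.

Σ(b_i − a_i)² = 12·6² + 251·10² = 25532.
c = 2t² / 25532 = 2·940² / 25532 = 69.2151.

69.215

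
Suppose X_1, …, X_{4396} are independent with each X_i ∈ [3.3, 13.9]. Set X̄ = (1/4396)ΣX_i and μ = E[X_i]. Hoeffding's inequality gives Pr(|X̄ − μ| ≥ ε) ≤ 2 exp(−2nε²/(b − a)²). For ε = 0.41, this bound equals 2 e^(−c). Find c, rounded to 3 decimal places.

c = 2nε²/(b − a)² = 2·4396·0.41² / 10.6² = 13.1536.

13.154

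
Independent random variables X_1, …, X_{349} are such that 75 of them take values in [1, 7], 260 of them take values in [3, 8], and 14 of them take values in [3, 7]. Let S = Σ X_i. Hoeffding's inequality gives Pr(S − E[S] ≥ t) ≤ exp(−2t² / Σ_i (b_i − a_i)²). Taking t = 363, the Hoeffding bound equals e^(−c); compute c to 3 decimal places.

27.965

Σ(b_i − a_i)² = 75·6² + 260·5² + 14·4² = 9424.
c = 2t² / 9424 = 2·363² / 9424 = 27.9646.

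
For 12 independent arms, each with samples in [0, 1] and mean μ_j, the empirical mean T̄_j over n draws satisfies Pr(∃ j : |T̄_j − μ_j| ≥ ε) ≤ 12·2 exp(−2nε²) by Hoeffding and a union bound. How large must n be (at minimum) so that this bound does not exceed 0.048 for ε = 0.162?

Need 2·12·exp(−2nε²) ≤ 0.048, i.e. exp(−2nε²) ≤ 0.048/24.
So 2nε² ≥ ln(24/0.048) = 6.214608.
Hence n ≥ 6.214608/(2·0.162²) = 118.401.
The smallest integer n is 119.

119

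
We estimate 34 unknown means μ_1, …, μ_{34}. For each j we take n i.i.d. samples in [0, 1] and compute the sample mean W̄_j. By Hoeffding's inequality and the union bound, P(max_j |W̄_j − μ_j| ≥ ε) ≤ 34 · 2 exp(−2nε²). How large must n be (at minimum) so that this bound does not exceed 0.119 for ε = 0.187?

Need 2·34·exp(−2nε²) ≤ 0.119, i.e. exp(−2nε²) ≤ 0.119/68.
So 2nε² ≥ ln(68/0.119) = 6.348139.
Hence n ≥ 6.348139/(2·0.187²) = 90.768.
The smallest integer n is 91.

91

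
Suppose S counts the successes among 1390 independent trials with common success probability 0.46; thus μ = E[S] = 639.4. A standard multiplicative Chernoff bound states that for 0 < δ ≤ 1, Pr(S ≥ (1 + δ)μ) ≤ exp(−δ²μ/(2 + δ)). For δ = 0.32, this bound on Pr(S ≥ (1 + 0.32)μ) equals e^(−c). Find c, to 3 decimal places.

c = δ²μ/(2 + δ) = 0.32²·639.4/(2 + 0.32) = 28.2218.

28.222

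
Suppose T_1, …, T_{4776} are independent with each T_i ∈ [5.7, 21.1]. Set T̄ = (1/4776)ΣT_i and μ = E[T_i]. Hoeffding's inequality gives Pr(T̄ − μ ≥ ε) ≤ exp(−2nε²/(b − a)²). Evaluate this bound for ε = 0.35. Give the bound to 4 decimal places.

0.0072

Exponent: 2nε²/(b − a)² = 2·4776·0.35² / 15.4² = 4.93388.
Bound = exp(−4.93388) = 0.00720.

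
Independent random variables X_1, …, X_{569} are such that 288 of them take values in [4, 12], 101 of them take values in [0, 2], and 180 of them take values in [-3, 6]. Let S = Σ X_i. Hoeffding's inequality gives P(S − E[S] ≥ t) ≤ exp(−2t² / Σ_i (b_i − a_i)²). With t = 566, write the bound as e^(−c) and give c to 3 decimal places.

Σ(b_i − a_i)² = 288·8² + 101·2² + 180·9² = 33416.
c = 2t² / 33416 = 2·566² / 33416 = 19.1738.

19.174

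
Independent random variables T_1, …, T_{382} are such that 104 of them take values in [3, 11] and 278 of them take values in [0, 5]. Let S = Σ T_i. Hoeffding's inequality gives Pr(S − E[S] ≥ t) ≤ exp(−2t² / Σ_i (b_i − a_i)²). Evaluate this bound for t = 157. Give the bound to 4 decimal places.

Σ(b_i − a_i)² = 104·8² + 278·5² = 13606.
Exponent = 2·157² / 13606 = 3.62325.
Bound = exp(−3.62325) = 0.02670.

0.0267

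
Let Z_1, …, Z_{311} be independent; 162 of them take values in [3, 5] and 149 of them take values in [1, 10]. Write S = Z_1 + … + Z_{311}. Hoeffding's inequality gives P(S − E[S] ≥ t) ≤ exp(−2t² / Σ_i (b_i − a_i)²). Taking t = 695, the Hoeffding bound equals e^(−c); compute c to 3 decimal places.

Σ(b_i − a_i)² = 162·2² + 149·9² = 12717.
c = 2t² / 12717 = 2·695² / 12717 = 75.9652.

75.965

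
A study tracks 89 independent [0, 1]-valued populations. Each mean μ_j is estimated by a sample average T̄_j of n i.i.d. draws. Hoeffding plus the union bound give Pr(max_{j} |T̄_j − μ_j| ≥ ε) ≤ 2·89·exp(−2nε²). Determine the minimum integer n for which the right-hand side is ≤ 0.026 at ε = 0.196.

Need 2·89·exp(−2nε²) ≤ 0.026, i.e. exp(−2nε²) ≤ 0.026/178.
So 2nε² ≥ ln(178/0.026) = 8.831442.
Hence n ≥ 8.831442/(2·0.196²) = 114.945.
The smallest integer n is 115.

115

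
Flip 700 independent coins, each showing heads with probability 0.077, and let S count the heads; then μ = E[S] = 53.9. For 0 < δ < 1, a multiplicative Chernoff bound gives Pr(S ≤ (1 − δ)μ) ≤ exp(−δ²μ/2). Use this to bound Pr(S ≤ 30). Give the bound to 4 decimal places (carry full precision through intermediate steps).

Write 30 = (1 − δ)μ, so δ = 1 − 30/53.9 = 0.4434137…
Then the exponent is δ²μ/2 = (μ − 30)²/(2μ) = 5.298794.
Bound = exp(−5.298794) = 0.00500.

0.0050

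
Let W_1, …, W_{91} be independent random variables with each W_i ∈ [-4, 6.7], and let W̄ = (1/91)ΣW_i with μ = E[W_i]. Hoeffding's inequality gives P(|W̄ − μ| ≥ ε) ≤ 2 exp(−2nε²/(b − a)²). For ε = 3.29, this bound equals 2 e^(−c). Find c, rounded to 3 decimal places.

17.207

c = 2nε²/(b − a)² = 2·91·3.29² / 10.7² = 17.2066.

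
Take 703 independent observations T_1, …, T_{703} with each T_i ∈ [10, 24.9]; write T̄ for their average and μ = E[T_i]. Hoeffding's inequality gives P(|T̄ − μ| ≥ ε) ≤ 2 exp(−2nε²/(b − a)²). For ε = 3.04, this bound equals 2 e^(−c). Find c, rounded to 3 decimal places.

58.527

c = 2nε²/(b − a)² = 2·703·3.04² / 14.9² = 58.5275.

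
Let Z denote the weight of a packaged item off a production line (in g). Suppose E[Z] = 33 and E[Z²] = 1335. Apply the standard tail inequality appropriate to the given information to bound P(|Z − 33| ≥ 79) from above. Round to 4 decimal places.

0.0394

The first two moments determine the variance, so Chebyshev's inequality is the sharpest standard bound available.
Var(Z) = E[Z²] − (E[Z])² = 1335 − 1089 = 246.
Chebyshev's inequality: P(|Z − μ| ≥ t) ≤ Var(Z)/t² = 246/6241 = 0.0394.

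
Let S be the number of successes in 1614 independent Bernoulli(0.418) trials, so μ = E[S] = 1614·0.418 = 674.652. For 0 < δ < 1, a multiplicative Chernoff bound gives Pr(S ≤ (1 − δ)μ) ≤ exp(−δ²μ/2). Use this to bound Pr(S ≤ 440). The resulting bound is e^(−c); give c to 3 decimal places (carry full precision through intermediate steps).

40.807

Write 440 = (1 − δ)μ, so δ = 1 − 440/674.652 = 0.3478119…
Then the exponent is δ²μ/2 = (μ − 440)²/(2μ) = 40.807380.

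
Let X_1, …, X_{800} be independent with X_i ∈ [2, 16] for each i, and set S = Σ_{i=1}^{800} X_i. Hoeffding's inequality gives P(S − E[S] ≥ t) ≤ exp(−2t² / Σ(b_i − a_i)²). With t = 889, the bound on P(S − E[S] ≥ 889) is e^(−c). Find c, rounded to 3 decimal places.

10.081

Σ(b_i − a_i)² = 800·(14)² = 156800.
c = 2t²/156800 = 2·889²/156800 = 10.0806.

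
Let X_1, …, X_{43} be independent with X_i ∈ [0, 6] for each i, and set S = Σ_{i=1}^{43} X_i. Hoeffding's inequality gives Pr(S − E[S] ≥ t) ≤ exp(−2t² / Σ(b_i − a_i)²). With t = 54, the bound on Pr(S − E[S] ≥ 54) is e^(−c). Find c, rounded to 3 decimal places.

3.767

Σ(b_i − a_i)² = 43·(6)² = 1548.
c = 2t²/1548 = 2·54²/1548 = 3.7674.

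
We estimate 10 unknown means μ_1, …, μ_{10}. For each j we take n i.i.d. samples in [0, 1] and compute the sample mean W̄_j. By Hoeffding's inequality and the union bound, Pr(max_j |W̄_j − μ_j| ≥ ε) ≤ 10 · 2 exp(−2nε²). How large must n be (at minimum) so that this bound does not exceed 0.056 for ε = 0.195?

78

Need 2·10·exp(−2nε²) ≤ 0.056, i.e. exp(−2nε²) ≤ 0.056/20.
So 2nε² ≥ ln(20/0.056) = 5.878136.
Hence n ≥ 5.878136/(2·0.195²) = 77.293.
The smallest integer n is 78.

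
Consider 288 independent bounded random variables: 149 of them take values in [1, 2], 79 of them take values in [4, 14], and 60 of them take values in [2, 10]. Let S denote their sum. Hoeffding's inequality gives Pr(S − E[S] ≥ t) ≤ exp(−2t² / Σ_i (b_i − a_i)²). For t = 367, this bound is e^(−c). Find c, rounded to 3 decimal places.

22.658

Σ(b_i − a_i)² = 149·1² + 79·10² + 60·8² = 11889.
c = 2t² / 11889 = 2·367² / 11889 = 22.6578.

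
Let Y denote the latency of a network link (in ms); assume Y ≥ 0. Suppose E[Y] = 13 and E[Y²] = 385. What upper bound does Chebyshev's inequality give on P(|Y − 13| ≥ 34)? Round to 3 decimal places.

Var(Y) = E[Y²] − (E[Y])² = 385 − 169 = 216.
Chebyshev's inequality: P(|Y − μ| ≥ t) ≤ Var(Y)/t² = 216/1156 = 0.1869.

0.187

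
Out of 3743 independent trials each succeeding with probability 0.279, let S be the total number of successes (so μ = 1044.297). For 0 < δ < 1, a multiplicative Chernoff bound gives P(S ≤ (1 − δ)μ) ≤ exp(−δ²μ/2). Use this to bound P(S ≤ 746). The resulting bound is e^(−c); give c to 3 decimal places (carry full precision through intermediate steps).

42.603

Write 746 = (1 − δ)μ, so δ = 1 − 746/1044.297 = 0.2856438…
Then the exponent is δ²μ/2 = (μ − 746)²/(2μ) = 42.603350.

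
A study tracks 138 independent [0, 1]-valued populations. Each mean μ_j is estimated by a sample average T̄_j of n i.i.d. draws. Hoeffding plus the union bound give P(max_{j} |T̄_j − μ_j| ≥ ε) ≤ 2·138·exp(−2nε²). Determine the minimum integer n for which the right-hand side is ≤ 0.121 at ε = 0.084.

Need 2·138·exp(−2nε²) ≤ 0.121, i.e. exp(−2nε²) ≤ 0.121/276.
So 2nε² ≥ ln(276/0.121) = 7.732366.
Hence n ≥ 7.732366/(2·0.084²) = 547.928.
The smallest integer n is 548.

548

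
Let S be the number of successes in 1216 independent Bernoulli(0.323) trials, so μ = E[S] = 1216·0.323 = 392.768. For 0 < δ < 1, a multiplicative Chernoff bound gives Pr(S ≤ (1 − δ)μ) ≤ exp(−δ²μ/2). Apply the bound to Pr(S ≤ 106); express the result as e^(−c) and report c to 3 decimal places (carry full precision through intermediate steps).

Write 106 = (1 − δ)μ, so δ = 1 − 106/392.768 = 0.7301206…
Then the exponent is δ²μ/2 = (μ − 106)²/(2μ) = 104.687609.

104.688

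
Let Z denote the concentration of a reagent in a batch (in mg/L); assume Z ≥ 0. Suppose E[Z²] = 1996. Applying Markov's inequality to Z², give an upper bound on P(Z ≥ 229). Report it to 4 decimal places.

0.0381

Since Z ≥ 0, the event {Z ≥ 229} is the same as {Z² ≥ 52441}.
Markov's inequality applied to Z² gives P(Z² ≥ 52441) ≤ E[Z²]/52441 = 1996/52441 = 0.0381.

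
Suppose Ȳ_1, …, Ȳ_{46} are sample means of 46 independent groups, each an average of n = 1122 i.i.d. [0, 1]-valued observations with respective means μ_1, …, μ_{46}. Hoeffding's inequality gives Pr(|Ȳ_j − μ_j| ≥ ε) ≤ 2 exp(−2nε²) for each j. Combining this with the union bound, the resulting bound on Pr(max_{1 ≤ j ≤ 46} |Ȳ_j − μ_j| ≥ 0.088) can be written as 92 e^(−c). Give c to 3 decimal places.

Union bound over the 46 events: Pr(max_{1 ≤ j ≤ 46} |Ȳ_j − μ_j| ≥ 0.088) ≤ 46·2·exp(−2nε²) = 92 exp(−2·1122·0.088²).
So c = 2·1122·0.088² = 17.3775.

17.378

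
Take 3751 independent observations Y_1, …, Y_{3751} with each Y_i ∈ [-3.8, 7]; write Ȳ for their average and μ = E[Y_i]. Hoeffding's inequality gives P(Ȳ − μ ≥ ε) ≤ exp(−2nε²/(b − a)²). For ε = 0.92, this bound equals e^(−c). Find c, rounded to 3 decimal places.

54.438

c = 2nε²/(b − a)² = 2·3751·0.92² / 10.8² = 54.4384.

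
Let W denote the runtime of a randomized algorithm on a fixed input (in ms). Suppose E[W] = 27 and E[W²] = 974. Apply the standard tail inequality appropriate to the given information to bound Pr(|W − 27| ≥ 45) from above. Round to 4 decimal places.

The first two moments determine the variance, so Chebyshev's inequality is the sharpest standard bound available.
Var(W) = E[W²] − (E[W])² = 974 − 729 = 245.
Chebyshev's inequality: Pr(|W − μ| ≥ t) ≤ Var(W)/t² = 245/2025 = 0.1210.

0.1210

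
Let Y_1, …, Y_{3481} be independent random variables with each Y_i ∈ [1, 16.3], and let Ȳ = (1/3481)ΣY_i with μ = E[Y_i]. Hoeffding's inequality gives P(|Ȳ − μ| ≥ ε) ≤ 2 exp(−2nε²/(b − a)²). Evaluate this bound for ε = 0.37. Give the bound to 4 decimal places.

Exponent: 2nε²/(b − a)² = 2·3481·0.37² / 15.3² = 4.07150.
Bound = 2·exp(−4.07150) = 0.03410.

0.0341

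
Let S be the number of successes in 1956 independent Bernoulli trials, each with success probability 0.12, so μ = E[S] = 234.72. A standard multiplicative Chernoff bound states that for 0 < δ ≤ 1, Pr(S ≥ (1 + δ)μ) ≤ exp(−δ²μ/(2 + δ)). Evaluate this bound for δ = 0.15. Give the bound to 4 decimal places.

0.0857

Exponent = δ²μ/(2 + δ) = 0.15²·234.72/2.15 = 2.4564.
Bound = exp(−2.4564) = 0.08575.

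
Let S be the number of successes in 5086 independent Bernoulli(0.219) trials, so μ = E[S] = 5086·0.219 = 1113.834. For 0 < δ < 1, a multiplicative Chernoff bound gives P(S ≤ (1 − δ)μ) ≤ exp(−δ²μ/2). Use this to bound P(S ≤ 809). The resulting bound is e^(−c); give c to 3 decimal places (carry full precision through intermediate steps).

Write 809 = (1 − δ)μ, so δ = 1 − 809/1113.834 = 0.2736799…
Then the exponent is δ²μ/2 = (μ − 809)²/(2μ) = 41.713472.

41.713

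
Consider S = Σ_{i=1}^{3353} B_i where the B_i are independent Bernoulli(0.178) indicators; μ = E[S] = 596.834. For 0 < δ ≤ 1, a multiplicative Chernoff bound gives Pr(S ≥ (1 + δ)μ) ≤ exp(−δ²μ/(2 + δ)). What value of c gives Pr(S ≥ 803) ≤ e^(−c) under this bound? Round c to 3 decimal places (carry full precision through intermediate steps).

30.364

Write 803 = (1 + δ)μ, so δ = 803/596.834 − 1 = 0.3454327…
Then the exponent is δ²μ/(2 + δ) = (803 − μ)² / (μ·(2 + δ)) = 30.363900.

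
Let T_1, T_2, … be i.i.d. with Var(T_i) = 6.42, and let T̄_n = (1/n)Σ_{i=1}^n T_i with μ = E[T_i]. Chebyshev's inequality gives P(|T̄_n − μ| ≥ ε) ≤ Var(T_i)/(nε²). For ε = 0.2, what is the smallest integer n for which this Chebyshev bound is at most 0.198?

811

Require 6.42/(n·0.2²) ≤ 0.198, i.e. n ≥ 6.42/(0.198·0.2²) = 810.606.
The smallest integer n is 811.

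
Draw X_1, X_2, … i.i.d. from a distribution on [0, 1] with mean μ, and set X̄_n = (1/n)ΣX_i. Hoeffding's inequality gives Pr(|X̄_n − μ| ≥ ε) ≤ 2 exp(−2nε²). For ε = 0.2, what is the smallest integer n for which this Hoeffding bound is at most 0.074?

42

Require 2·exp(−2nε²) ≤ 0.074, i.e. 2nε² ≥ ln(2/0.074) = 3.296837.
So n ≥ 3.296837 / (2·0.2²) = 41.210.
The smallest integer n is 42.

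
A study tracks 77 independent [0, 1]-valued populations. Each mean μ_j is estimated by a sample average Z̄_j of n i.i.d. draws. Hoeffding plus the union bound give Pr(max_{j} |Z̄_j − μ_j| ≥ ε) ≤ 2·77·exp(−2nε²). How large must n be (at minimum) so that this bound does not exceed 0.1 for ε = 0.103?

Need 2·77·exp(−2nε²) ≤ 0.1, i.e. exp(−2nε²) ≤ 0.1/154.
So 2nε² ≥ ln(154/0.1) = 7.339538.
Hence n ≥ 7.339538/(2·0.103²) = 345.911.
The smallest integer n is 346.

346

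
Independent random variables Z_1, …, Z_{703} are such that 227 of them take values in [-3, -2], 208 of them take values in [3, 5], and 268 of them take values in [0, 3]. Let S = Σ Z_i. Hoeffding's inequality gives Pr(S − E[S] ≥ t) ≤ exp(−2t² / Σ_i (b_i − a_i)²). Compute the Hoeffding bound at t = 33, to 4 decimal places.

0.5339

Σ(b_i − a_i)² = 227·1² + 208·2² + 268·3² = 3471.
Exponent = 2·33² / 3471 = 0.62748.
Bound = exp(−0.62748) = 0.53393.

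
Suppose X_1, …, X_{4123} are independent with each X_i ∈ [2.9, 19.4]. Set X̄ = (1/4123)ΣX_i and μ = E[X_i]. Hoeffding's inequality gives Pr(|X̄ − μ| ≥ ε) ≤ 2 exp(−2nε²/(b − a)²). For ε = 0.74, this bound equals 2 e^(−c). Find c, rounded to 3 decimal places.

c = 2nε²/(b − a)² = 2·4123·0.74² / 16.5² = 16.5859.

16.586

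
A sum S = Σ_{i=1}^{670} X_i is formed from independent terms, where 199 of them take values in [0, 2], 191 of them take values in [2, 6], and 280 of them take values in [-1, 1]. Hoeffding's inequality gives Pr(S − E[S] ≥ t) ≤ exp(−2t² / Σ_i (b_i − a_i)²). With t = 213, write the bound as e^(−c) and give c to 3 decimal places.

18.250

Σ(b_i − a_i)² = 199·2² + 191·4² + 280·2² = 4972.
c = 2t² / 4972 = 2·213² / 4972 = 18.2498.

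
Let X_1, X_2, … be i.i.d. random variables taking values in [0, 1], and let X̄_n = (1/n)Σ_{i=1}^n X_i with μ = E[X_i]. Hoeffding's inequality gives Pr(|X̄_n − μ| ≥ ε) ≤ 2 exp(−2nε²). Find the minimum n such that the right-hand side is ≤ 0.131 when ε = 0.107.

120

Require 2·exp(−2nε²) ≤ 0.131, i.e. 2nε² ≥ ln(2/0.131) = 2.725705.
So n ≥ 2.725705 / (2·0.107²) = 119.037.
The smallest integer n is 120.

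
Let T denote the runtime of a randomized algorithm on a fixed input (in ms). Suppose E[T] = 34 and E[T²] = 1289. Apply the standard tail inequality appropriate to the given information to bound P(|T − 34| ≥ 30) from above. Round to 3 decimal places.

0.148

The first two moments determine the variance, so Chebyshev's inequality is the sharpest standard bound available.
Var(T) = E[T²] − (E[T])² = 1289 − 1156 = 133.
Chebyshev's inequality: P(|T − μ| ≥ t) ≤ Var(T)/t² = 133/900 = 0.1478.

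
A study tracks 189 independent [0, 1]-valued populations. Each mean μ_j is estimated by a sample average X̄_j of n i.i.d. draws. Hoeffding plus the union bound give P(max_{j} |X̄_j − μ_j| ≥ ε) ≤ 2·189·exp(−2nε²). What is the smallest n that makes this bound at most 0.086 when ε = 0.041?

2496

Need 2·189·exp(−2nε²) ≤ 0.086, i.e. exp(−2nε²) ≤ 0.086/378.
So 2nε² ≥ ln(378/0.086) = 8.388302.
Hence n ≥ 8.388302/(2·0.041²) = 2495.033.
The smallest integer n is 2496.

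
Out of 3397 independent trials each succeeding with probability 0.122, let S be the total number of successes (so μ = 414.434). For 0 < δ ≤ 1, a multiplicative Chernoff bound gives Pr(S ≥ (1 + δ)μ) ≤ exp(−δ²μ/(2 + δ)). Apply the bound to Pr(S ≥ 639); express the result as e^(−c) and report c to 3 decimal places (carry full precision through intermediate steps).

47.872

Write 639 = (1 + δ)μ, so δ = 639/414.434 − 1 = 0.5418619…
Then the exponent is δ²μ/(2 + δ) = (639 − μ)² / (μ·(2 + δ)) = 47.871901.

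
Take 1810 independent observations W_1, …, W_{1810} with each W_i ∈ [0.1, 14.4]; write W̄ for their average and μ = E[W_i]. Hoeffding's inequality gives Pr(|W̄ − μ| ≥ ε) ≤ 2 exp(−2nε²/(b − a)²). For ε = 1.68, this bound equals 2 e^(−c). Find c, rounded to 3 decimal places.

c = 2nε²/(b − a)² = 2·1810·1.68² / 14.3² = 49.9638.

49.964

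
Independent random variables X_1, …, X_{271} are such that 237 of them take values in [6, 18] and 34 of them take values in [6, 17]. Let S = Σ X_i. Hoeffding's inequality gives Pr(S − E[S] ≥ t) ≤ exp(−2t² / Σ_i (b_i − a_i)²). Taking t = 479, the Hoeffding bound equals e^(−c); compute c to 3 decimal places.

11.999

Σ(b_i − a_i)² = 237·12² + 34·11² = 38242.
c = 2t² / 38242 = 2·479² / 38242 = 11.9994.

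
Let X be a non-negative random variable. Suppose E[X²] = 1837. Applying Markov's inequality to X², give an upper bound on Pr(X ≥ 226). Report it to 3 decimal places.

0.036

Since X ≥ 0, the event {X ≥ 226} is the same as {X² ≥ 51076}.
Markov's inequality applied to X² gives Pr(X² ≥ 51076) ≤ E[X²]/51076 = 1837/51076 = 0.0360.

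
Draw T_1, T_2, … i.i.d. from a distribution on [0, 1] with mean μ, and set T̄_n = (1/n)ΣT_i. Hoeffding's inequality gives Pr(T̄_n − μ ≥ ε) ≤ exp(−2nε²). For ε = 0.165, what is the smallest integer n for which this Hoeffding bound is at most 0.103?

42

Require exp(−2nε²) ≤ 0.103, i.e. 2nε² ≥ ln(1/0.103) = 2.273026.
So n ≥ 2.273026 / (2·0.165²) = 41.745.
The smallest integer n is 42.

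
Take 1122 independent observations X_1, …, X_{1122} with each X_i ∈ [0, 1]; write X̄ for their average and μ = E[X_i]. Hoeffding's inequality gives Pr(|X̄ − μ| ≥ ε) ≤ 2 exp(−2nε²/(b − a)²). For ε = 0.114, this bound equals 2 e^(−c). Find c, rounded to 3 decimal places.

c = 2nε²/(b − a)² = 2·1122·0.114² / 1² = 29.1630.

29.163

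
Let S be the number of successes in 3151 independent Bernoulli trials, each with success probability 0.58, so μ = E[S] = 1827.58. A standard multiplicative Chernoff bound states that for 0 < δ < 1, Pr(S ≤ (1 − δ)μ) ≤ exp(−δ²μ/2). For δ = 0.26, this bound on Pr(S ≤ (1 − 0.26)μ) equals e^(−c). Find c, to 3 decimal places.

61.772

c = δ²μ/2 = 0.26²·1827.58/2 = 61.7722.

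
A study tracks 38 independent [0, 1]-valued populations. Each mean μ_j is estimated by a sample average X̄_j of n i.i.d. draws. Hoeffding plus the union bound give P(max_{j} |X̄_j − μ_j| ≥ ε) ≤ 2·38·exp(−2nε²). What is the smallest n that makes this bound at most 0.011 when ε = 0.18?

Need 2·38·exp(−2nε²) ≤ 0.011, i.e. exp(−2nε²) ≤ 0.011/76.
So 2nε² ≥ ln(76/0.011) = 8.840593.
Hence n ≥ 8.840593/(2·0.18²) = 136.429.
The smallest integer n is 137.

137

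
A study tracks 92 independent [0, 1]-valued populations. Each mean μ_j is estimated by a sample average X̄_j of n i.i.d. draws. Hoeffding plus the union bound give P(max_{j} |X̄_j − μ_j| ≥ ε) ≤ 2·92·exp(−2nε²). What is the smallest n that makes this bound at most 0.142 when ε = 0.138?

Need 2·92·exp(−2nε²) ≤ 0.142, i.e. exp(−2nε²) ≤ 0.142/184.
So 2nε² ≥ ln(184/0.142) = 7.166864.
Hence n ≥ 7.166864/(2·0.138²) = 188.166.
The smallest integer n is 189.

189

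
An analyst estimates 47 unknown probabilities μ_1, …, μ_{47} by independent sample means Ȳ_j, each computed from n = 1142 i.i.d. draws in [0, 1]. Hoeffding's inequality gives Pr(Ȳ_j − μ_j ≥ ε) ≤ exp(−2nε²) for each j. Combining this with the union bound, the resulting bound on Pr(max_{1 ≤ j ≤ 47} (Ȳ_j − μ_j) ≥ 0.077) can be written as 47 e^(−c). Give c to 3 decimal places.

Union bound over the 47 events: Pr(max_{1 ≤ j ≤ 47} (Ȳ_j − μ_j) ≥ 0.077) ≤ 47·exp(−2nε²) = 47 exp(−2·1142·0.077²).
So c = 2·1142·0.077² = 13.5418.

13.542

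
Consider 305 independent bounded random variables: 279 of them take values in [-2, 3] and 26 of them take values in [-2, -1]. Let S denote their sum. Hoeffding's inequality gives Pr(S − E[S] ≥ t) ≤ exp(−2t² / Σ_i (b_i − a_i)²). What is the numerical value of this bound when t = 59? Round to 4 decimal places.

Σ(b_i − a_i)² = 279·5² + 26·1² = 7001.
Exponent = 2·59² / 7001 = 0.99443.
Bound = exp(−0.99443) = 0.36993.

0.3699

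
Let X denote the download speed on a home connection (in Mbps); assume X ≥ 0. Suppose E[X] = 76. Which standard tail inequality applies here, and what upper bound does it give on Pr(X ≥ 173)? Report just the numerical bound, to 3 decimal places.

Only the mean of a non-negative variable is known, so Markov's inequality is the applicable tail bound.
Markov's inequality: for a non-negative random variable, Pr(X ≥ a) ≤ E[X]/a.
Here E[X] = 76 and a = 173, so the bound is 76/173 = 0.4393.

0.439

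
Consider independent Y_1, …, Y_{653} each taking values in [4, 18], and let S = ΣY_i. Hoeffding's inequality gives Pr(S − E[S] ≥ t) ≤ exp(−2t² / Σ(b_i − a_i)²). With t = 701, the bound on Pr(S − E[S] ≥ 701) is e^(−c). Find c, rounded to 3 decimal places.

7.679

Σ(b_i − a_i)² = 653·(14)² = 127988.
c = 2t²/127988 = 2·701²/127988 = 7.6789.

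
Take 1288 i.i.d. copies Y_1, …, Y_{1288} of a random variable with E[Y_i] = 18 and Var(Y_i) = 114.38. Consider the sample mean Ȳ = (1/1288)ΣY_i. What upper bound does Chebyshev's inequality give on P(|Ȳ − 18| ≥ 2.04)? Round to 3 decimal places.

0.021

Var(Ȳ) = Var(Y_i)/n = 114.38/1288 = 0.088804.
Chebyshev: P(|Ȳ − 18| ≥ 2.04) ≤ Var(Ȳ)/(2.04)² = 114.38/(1288·2.04²) = 0.0213.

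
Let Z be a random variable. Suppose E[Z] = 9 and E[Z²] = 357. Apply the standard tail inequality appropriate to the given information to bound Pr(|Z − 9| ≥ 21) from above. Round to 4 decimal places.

0.6259

The first two moments determine the variance, so Chebyshev's inequality is the sharpest standard bound available.
Var(Z) = E[Z²] − (E[Z])² = 357 − 81 = 276.
Chebyshev's inequality: Pr(|Z − μ| ≥ t) ≤ Var(Z)/t² = 276/441 = 0.6259.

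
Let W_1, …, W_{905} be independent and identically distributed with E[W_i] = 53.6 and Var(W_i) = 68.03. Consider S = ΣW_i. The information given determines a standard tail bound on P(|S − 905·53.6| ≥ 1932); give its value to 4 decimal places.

With mean and variance of each term known, Chebyshev's inequality bounds the deviation of the sum (or sample mean).
Var(S) = n·Var(W_i) = 905·68.03 = 61567.15.
Chebyshev: P(|S − 905·53.6| ≥ 1932) ≤ Var(S)/1932² = 61567.15/3732624 = 0.0165.

0.0165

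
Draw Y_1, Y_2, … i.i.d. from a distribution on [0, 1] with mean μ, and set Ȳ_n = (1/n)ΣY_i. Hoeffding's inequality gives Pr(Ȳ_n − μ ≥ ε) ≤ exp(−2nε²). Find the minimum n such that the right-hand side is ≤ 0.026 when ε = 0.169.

Require exp(−2nε²) ≤ 0.026, i.e. 2nε² ≥ ln(1/0.026) = 3.649659.
So n ≥ 3.649659 / (2·0.169²) = 63.892.
The smallest integer n is 64.

64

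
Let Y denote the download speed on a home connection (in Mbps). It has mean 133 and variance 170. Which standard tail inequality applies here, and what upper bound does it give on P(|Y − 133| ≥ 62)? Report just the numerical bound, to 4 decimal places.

Mean and variance are known, so Chebyshev's inequality applies.
Chebyshev: P(|Y − μ| ≥ t) ≤ Var(Y)/t².
Bound = 170 / 3844 = 0.0442.

0.0442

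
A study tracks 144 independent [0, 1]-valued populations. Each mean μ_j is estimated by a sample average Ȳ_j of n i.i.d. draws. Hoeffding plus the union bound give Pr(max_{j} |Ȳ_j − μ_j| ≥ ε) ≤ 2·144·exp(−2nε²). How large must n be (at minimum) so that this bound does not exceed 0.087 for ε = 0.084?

Need 2·144·exp(−2nε²) ≤ 0.087, i.e. exp(−2nε²) ≤ 0.087/288.
So 2nε² ≥ ln(288/0.087) = 8.104808.
Hence n ≥ 8.104808/(2·0.084²) = 574.320.
The smallest integer n is 575.

575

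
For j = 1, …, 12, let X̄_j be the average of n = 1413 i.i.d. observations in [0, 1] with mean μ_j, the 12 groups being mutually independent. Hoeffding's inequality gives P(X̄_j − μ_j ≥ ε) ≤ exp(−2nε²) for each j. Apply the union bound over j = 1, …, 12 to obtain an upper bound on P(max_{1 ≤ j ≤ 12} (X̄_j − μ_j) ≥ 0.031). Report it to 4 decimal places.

Per-experiment Hoeffding bound: exp(−2·1413·0.031²) = exp(−2.71579) = 0.066153.
Union bound over 12 events: 12·0.066153 = 0.79384.

0.7938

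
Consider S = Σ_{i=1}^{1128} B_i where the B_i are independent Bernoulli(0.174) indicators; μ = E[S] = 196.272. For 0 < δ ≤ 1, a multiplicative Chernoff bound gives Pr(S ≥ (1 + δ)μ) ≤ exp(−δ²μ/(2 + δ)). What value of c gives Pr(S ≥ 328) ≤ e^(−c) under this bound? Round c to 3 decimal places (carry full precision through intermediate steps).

Write 328 = (1 + δ)μ, so δ = 328/196.272 − 1 = 0.6711502…
Then the exponent is δ²μ/(2 + δ) = (328 − μ)² / (μ·(2 + δ)) = 33.097831.

33.098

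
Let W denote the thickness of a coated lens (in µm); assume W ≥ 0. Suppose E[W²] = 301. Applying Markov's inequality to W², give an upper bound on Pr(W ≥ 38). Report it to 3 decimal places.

Since W ≥ 0, the event {W ≥ 38} is the same as {W² ≥ 1444}.
Markov's inequality applied to W² gives Pr(W² ≥ 1444) ≤ E[W²]/1444 = 301/1444 = 0.2084.

0.208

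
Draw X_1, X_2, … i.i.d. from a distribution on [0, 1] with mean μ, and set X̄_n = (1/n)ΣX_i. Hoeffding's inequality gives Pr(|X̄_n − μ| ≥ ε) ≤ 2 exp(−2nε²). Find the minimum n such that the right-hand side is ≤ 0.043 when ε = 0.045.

949

Require 2·exp(−2nε²) ≤ 0.043, i.e. 2nε² ≥ ln(2/0.043) = 3.839702.
So n ≥ 3.839702 / (2·0.045²) = 948.075.
The smallest integer n is 949.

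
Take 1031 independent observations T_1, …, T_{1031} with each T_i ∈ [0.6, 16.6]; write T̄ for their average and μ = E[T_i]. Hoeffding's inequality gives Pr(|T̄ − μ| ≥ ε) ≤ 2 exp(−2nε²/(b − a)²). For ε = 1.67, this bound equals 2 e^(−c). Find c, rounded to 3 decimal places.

c = 2nε²/(b − a)² = 2·1031·1.67² / 16² = 22.4637.

22.464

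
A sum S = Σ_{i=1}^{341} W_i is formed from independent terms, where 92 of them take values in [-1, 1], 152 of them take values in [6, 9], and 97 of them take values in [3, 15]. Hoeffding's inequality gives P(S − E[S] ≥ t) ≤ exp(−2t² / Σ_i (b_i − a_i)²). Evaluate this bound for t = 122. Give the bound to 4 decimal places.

Σ(b_i − a_i)² = 92·2² + 152·3² + 97·12² = 15704.
Exponent = 2·122² / 15704 = 1.89557.
Bound = exp(−1.89557) = 0.15023.

0.1502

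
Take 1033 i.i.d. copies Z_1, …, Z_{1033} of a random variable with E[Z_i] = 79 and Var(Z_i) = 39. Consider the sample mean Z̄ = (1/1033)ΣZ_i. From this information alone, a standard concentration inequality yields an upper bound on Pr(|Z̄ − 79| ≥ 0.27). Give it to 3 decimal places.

With mean and variance of each term known, Chebyshev's inequality bounds the deviation of the sum (or sample mean).
Var(Z̄) = Var(Z_i)/n = 39/1033 = 0.037754.
Chebyshev: Pr(|Z̄ − 79| ≥ 0.27) ≤ Var(Z̄)/(0.27)² = 39/(1033·0.27²) = 0.5179.

0.518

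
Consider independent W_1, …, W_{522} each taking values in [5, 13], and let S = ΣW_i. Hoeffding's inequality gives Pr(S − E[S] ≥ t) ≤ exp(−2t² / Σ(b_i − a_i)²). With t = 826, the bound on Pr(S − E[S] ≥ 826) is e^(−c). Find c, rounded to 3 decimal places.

40.845

Σ(b_i − a_i)² = 522·(8)² = 33408.
c = 2t²/33408 = 2·826²/33408 = 40.8451.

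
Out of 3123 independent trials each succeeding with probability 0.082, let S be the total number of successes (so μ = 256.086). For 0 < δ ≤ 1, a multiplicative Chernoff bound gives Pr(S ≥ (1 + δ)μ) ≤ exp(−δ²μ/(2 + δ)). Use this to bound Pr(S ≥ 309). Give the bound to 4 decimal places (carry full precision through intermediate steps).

Write 309 = (1 + δ)μ, so δ = 309/256.086 − 1 = 0.2066259…
Then the exponent is δ²μ/(2 + δ) = (309 − μ)² / (μ·(2 + δ)) = 4.954806.
Bound = exp(−4.954806) = 0.00705.

0.0070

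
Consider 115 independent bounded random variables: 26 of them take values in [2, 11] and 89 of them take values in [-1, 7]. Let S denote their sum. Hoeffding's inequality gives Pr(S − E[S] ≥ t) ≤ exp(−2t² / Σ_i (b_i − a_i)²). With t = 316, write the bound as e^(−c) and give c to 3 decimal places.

25.598

Σ(b_i − a_i)² = 26·9² + 89·8² = 7802.
c = 2t² / 7802 = 2·316² / 7802 = 25.5975.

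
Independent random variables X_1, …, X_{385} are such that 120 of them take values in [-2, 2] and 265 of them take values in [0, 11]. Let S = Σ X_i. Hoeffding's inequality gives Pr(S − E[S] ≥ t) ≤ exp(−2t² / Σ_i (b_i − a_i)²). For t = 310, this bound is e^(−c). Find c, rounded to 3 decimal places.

5.655

Σ(b_i − a_i)² = 120·4² + 265·11² = 33985.
c = 2t² / 33985 = 2·310² / 33985 = 5.6554.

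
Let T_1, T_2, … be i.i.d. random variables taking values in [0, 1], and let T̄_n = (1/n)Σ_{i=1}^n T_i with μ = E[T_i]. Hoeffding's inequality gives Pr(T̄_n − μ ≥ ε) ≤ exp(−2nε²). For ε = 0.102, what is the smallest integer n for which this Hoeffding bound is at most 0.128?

Require exp(−2nε²) ≤ 0.128, i.e. 2nε² ≥ ln(1/0.128) = 2.055725.
So n ≥ 2.055725 / (2·0.102²) = 98.795.
The smallest integer n is 99.

99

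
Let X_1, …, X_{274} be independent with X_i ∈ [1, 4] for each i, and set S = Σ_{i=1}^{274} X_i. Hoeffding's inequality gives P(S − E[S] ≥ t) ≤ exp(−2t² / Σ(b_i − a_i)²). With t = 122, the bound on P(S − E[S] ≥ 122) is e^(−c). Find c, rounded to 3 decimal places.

12.071

Σ(b_i − a_i)² = 274·(3)² = 2466.
c = 2t²/2466 = 2·122²/2466 = 12.0714.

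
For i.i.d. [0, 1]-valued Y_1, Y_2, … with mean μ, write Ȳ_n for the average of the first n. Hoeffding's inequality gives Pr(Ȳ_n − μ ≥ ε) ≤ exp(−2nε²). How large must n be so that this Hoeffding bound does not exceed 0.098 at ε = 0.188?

Require exp(−2nε²) ≤ 0.098, i.e. 2nε² ≥ ln(1/0.098) = 2.322788.
So n ≥ 2.322788 / (2·0.188²) = 32.860.
The smallest integer n is 33.

33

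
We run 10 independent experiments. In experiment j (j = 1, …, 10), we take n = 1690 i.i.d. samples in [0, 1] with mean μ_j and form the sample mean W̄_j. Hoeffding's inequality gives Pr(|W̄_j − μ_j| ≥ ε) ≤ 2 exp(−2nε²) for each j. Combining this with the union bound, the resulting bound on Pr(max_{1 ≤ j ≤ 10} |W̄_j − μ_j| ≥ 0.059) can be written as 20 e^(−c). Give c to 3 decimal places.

11.766

Union bound over the 10 events: Pr(max_{1 ≤ j ≤ 10} |W̄_j − μ_j| ≥ 0.059) ≤ 10·2·exp(−2nε²) = 20 exp(−2·1690·0.059²).
So c = 2·1690·0.059² = 11.7658.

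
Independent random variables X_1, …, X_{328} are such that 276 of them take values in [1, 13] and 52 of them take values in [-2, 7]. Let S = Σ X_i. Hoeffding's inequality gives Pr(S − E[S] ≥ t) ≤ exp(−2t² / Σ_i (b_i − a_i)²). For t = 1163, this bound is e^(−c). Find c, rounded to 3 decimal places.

61.542

Σ(b_i − a_i)² = 276·12² + 52·9² = 43956.
c = 2t² / 43956 = 2·1163² / 43956 = 61.5420.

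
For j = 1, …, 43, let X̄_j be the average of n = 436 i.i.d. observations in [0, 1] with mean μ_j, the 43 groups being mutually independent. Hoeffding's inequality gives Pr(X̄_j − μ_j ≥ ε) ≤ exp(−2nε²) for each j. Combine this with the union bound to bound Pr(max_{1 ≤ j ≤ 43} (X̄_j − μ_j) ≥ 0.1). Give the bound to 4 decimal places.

0.0070

Per-experiment Hoeffding bound: exp(−2·436·0.1²) = exp(−8.72000) = 0.00016329.
Union bound over 43 events: 43·0.00016329 = 0.00702.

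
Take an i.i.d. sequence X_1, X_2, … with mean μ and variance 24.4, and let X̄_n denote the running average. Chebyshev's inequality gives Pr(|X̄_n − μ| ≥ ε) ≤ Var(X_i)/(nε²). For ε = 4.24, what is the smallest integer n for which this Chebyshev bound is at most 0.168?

9

Require 24.4/(n·4.24²) ≤ 0.168, i.e. n ≥ 24.4/(0.168·4.24²) = 8.079.
The smallest integer n is 9.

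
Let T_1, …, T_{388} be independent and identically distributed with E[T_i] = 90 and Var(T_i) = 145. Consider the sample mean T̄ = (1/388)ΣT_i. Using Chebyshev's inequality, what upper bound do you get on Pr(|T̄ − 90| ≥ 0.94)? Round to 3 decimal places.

Var(T̄) = Var(T_i)/n = 145/388 = 0.37371.
Chebyshev: Pr(|T̄ − 90| ≥ 0.94) ≤ Var(T̄)/(0.94)² = 145/(388·0.94²) = 0.4229.

0.423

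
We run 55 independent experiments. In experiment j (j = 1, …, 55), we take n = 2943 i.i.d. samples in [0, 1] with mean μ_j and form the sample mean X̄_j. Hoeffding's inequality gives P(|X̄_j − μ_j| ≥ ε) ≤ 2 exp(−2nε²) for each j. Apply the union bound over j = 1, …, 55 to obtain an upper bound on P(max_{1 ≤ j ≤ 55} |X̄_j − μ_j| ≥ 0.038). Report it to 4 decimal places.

Per-experiment Hoeffding bound: 2·exp(−2·2943·0.038²) = 2·exp(−8.49938) = 0.00040719.
Union bound over 55 events: 55·0.00040719 = 0.02240.

0.0224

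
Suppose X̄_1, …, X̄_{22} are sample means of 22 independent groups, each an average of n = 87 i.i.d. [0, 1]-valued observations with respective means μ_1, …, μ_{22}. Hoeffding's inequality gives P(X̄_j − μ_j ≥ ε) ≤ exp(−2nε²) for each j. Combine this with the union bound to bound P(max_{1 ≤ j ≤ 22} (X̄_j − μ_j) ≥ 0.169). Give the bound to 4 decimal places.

Per-experiment Hoeffding bound: exp(−2·87·0.169²) = exp(−4.96961) = 0.0069458.
Union bound over 22 events: 22·0.0069458 = 0.15281.

0.1528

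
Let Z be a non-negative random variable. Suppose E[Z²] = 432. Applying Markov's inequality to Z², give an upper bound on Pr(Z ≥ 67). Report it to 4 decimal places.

Since Z ≥ 0, the event {Z ≥ 67} is the same as {Z² ≥ 4489}.
Markov's inequality applied to Z² gives Pr(Z² ≥ 4489) ≤ E[Z²]/4489 = 432/4489 = 0.0962.

0.0962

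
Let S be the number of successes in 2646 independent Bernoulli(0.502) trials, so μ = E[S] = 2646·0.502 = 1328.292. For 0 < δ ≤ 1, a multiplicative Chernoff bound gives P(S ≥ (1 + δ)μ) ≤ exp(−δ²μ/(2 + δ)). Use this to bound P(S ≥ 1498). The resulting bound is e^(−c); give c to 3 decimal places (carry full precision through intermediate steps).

Write 1498 = (1 + δ)μ, so δ = 1498/1328.292 − 1 = 0.1277641…
Then the exponent is δ²μ/(2 + δ) = (1498 − μ)² / (μ·(2 + δ)) = 10.190315.

10.190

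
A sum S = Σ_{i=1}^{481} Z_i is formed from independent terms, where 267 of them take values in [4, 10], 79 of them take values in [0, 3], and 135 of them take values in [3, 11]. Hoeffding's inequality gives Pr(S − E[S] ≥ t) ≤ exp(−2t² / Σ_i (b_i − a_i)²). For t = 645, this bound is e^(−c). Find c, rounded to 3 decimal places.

43.878

Σ(b_i − a_i)² = 267·6² + 79·3² + 135·8² = 18963.
c = 2t² / 18963 = 2·645² / 18963 = 43.8776.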